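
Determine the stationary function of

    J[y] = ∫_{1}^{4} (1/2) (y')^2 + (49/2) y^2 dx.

The Lagrangian is L = (1/2) (y')^2 + (49/2) y^2.
Compute ∂L/∂y = 49y, ∂L/∂y' = y'.
The Euler-Lagrange equation d/dx(∂L/∂y') − ∂L/∂y = 0 reduces to
    y'' − 49 y = 0.
Its general solution is
    y(x) = A e^(7x) + B e^(−7x),
with A, B fixed by the endpoint conditions.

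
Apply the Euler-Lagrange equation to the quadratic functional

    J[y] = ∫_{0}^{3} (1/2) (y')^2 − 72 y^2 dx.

The Lagrangian is L = (1/2) (y')^2 − 72 y^2.
Compute ∂L/∂y = -144y, ∂L/∂y' = y'.
The Euler-Lagrange equation d/dx(∂L/∂y') − ∂L/∂y = 0 reduces to
    y'' + 144 y = 0.
Its general solution is
    y(x) = A sin(12x) + B cos(12x),
with A, B fixed by the endpoint conditions.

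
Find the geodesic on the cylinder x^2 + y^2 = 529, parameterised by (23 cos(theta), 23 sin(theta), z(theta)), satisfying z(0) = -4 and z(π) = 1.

Parameterise the cylinder of radius R = 23 as
    r(θ) = (23 cos θ, 23 sin θ, z(θ)).
The arc-length element is
    ds = sqrt(529 + (dz/dθ)^2) dθ,
so the Lagrangian is L = sqrt(529 + z'^2).
L depends on z' only, not on z or θ, so ∂L/∂z = 0 and
    ∂L/∂z' = z' / sqrt(529 + z'^2).
The Euler-Lagrange equation gives
    d/dθ( z' / sqrt(529 + z'^2) ) = 0,
so z' is constant. Integrating once:
    z(θ) = a θ + b,
a helix on the cylinder (a straight line when the cylinder is unrolled). The constants a, b are determined by the endpoint conditions.
With endpoint conditions z(0) = -4 and z(π) = 1: from z(0) = b we get b = -4, and a·π + -4 = 1 gives a = 5/π, so
    z(θ) = (5/π) θ − 4.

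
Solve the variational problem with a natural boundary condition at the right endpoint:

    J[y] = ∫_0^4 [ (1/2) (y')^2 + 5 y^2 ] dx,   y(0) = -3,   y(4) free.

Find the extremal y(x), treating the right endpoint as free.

The Lagrangian L = (1/2) (y')^2 + 5 y^2 gives
    ∂L/∂y = 10 y,   ∂L/∂y' = y'.
Euler-Lagrange: y'' − 10 y = 0.
With k = sqrt(10), the general solution is
    y(x) = A cosh(sqrt(10) x) + B sinh(sqrt(10) x).
Fixed left endpoint y(0) = -3 ⇒ A = -3.
The right endpoint x = 4 is free, so the natural (transversality) condition is ∂L/∂y' |_{x=4} = 0, i.e. y'(4) = 0.
Compute y'(x) = A k sinh(k x) + B k cosh(k x), so
    y'(4) = A k sinh(k·4) + B k cosh(k·4) = 0
    ⇒ B = −A tanh(k·4) = 3 tanh(sqrt(10)·4).
Therefore the extremal is
    y(x) = −3 cosh(sqrt(10) x) + 3 tanh(sqrt(10)·4) sinh(sqrt(10) x).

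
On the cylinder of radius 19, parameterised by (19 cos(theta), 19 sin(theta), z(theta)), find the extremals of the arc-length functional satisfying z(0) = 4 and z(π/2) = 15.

Parameterise the cylinder of radius R = 19 as
    r(θ) = (19 cos θ, 19 sin θ, z(θ)).
The arc-length element is
    ds = sqrt(361 + (dz/dθ)^2) dθ,
so the Lagrangian is L = sqrt(361 + z'^2).
L depends on z' only, not on z or θ, so ∂L/∂z = 0 and
    ∂L/∂z' = z' / sqrt(361 + z'^2).
The Euler-Lagrange equation gives
    d/dθ( z' / sqrt(361 + z'^2) ) = 0,
so z' is constant. Integrating once:
    z(θ) = a θ + b,
a helix on the cylinder (a straight line when the cylinder is unrolled). The constants a, b are determined by the endpoint conditions.
With endpoint conditions z(0) = 4 and z(π/2) = 15: from z(0) = b we get b = 4, and a·π/2 + 4 = 15 gives a = 22/π, so
    z(θ) = (22/π) θ + 4.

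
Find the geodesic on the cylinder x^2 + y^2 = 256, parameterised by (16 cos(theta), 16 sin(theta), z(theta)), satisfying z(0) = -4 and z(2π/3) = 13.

Parameterise the cylinder of radius R = 16 as
    r(θ) = (16 cos θ, 16 sin θ, z(θ)).
The arc-length element is
    ds = sqrt(256 + (dz/dθ)^2) dθ,
so the Lagrangian is L = sqrt(256 + z'^2).
L depends on z' only, not on z or θ, so ∂L/∂z = 0 and
    ∂L/∂z' = z' / sqrt(256 + z'^2).
The Euler-Lagrange equation gives
    d/dθ( z' / sqrt(256 + z'^2) ) = 0,
so z' is constant. Integrating once:
    z(θ) = a θ + b,
a helix on the cylinder (a straight line when the cylinder is unrolled). The constants a, b are determined by the endpoint conditions.
With endpoint conditions z(0) = -4 and z(2π/3) = 13: from z(0) = b we get b = -4, and a·2π/3 + -4 = 13 gives a = 51/(2π), so
    z(θ) = (51/(2π)) θ − 4.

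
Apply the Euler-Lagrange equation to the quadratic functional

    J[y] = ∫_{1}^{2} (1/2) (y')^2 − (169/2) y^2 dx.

The Lagrangian is L = (1/2) (y')^2 − (169/2) y^2.
Compute ∂L/∂y = -169y, ∂L/∂y' = y'.
The Euler-Lagrange equation d/dx(∂L/∂y') − ∂L/∂y = 0 reduces to
    y'' + 169 y = 0.
Its general solution is
    y(x) = A sin(13x) + B cos(13x),
with A, B fixed by the endpoint conditions.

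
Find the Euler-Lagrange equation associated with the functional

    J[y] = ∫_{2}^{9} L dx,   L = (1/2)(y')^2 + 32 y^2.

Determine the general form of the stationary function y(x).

The Lagrangian is L = (1/2)(y')^2 + 32 y^2.
∂L/∂y = 64y.
∂L/∂y' = y'.
The Euler-Lagrange equation d/dx(∂L/∂y') − ∂L/∂y = 0 becomes:
    y'' - 64 y = 0
General solution: y(x) = A e^(8x) + B e^(-8x), where A and B are arbitrary constants fixed by the endpoint conditions.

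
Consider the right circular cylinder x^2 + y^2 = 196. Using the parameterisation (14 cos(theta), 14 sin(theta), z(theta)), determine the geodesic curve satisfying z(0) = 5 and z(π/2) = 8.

Parameterise the cylinder of radius R = 14 as
    r(θ) = (14 cos θ, 14 sin θ, z(θ)).
The arc-length element is
    ds = sqrt(196 + (dz/dθ)^2) dθ,
so the Lagrangian is L = sqrt(196 + z'^2).
L depends on z' only, not on z or θ, so ∂L/∂z = 0 and
    ∂L/∂z' = z' / sqrt(196 + z'^2).
The Euler-Lagrange equation gives
    d/dθ( z' / sqrt(196 + z'^2) ) = 0,
so z' is constant. Integrating once:
    z(θ) = a θ + b,
a helix on the cylinder (a straight line when the cylinder is unrolled). The constants a, b are determined by the endpoint conditions.
With endpoint conditions z(0) = 5 and z(π/2) = 8: from z(0) = b we get b = 5, and a·π/2 + 5 = 8 gives a = 6/π, so
    z(θ) = (6/π) θ + 5.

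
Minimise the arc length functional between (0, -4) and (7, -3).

Arc-length functional: J[y] = ∫ sqrt(1 + (y')^2) dx.
Lagrangian L = sqrt(1 + (y')^2) has no explicit y dependence, so ∂L/∂y = 0 and the Euler-Lagrange equation gives
    d/dx( y' / sqrt(1 + (y')^2) ) = 0  ⇒  y' / sqrt(1 + (y')^2) = const.
Hence y' is constant, so y(x) is affine.
Fitting the endpoints (0, -4) and (7, -3):
    slope m = ((-3) − (-4)) / (7 − 0) = 1/7,
    intercept c = (-4) − m·0 = -4.
Extremal: y(x) = (1/7) x - 4.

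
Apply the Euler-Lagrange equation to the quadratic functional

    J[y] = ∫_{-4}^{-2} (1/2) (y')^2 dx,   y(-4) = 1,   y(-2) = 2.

The Lagrangian is L = (1/2) (y')^2.
Compute ∂L/∂y = 0, ∂L/∂y' = y'.
The Euler-Lagrange equation d/dx(∂L/∂y') − ∂L/∂y = 0 reduces to
    y'' = 0.
Its general solution is
    y(x) = A x + B,
with A, B fixed by the endpoint conditions.
Applying the endpoint conditions y(-4) = 1 and y(-2) = 2: solve A·-4 + B = 1 and A·-2 + B = 2. Subtracting gives A(-2 − -4) = 2 − 1, so A = 1/2, and B = 1 − A·-4 = 3. Therefore
    y(x) = (1/2) x + 3.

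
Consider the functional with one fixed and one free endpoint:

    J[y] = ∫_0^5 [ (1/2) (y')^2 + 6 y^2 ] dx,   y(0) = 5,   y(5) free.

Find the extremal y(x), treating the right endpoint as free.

The Lagrangian L = (1/2) (y')^2 + 6 y^2 gives
    ∂L/∂y = 12 y,   ∂L/∂y' = y'.
Euler-Lagrange: y'' − 12 y = 0.
With k = sqrt(12), the general solution is
    y(x) = A cosh(sqrt(12) x) + B sinh(sqrt(12) x).
Fixed left endpoint y(0) = 5 ⇒ A = 5.
The right endpoint x = 5 is free, so the natural (transversality) condition is ∂L/∂y' |_{x=5} = 0, i.e. y'(5) = 0.
Compute y'(x) = A k sinh(k x) + B k cosh(k x), so
    y'(5) = A k sinh(k·5) + B k cosh(k·5) = 0
    ⇒ B = −A tanh(k·5) = − 5 tanh(sqrt(12)·5).
Therefore the extremal is
    y(x) = 5 cosh(sqrt(12) x) − 5 tanh(sqrt(12)·5) sinh(sqrt(12) x).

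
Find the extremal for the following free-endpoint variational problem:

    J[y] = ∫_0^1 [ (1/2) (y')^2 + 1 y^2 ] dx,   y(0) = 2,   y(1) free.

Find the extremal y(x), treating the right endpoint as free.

The Lagrangian L = (1/2) (y')^2 + 1 y^2 gives
    ∂L/∂y = 2 y,   ∂L/∂y' = y'.
Euler-Lagrange: y'' − 2 y = 0.
With k = sqrt(2), the general solution is
    y(x) = A cosh(sqrt(2) x) + B sinh(sqrt(2) x).
Fixed left endpoint y(0) = 2 ⇒ A = 2.
The right endpoint x = 1 is free, so the natural (transversality) condition is ∂L/∂y' |_{x=1} = 0, i.e. y'(1) = 0.
Compute y'(x) = A k sinh(k x) + B k cosh(k x), so
    y'(1) = A k sinh(k·1) + B k cosh(k·1) = 0
    ⇒ B = −A tanh(k·1) = − 2 tanh(sqrt(2)·1).
Therefore the extremal is
    y(x) = 2 cosh(sqrt(2) x) − 2 tanh(sqrt(2)·1) sinh(sqrt(2) x).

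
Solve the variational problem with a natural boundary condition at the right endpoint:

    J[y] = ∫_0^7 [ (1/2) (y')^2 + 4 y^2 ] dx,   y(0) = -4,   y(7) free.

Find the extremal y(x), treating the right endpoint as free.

The Lagrangian L = (1/2) (y')^2 + 4 y^2 gives
    ∂L/∂y = 8 y,   ∂L/∂y' = y'.
Euler-Lagrange: y'' − 8 y = 0.
With k = sqrt(8), the general solution is
    y(x) = A cosh(sqrt(8) x) + B sinh(sqrt(8) x).
Fixed left endpoint y(0) = -4 ⇒ A = -4.
The right endpoint x = 7 is free, so the natural (transversality) condition is ∂L/∂y' |_{x=7} = 0, i.e. y'(7) = 0.
Compute y'(x) = A k sinh(k x) + B k cosh(k x), so
    y'(7) = A k sinh(k·7) + B k cosh(k·7) = 0
    ⇒ B = −A tanh(k·7) = 4 tanh(sqrt(8)·7).
Therefore the extremal is
    y(x) = −4 cosh(sqrt(8) x) + 4 tanh(sqrt(8)·7) sinh(sqrt(8) x).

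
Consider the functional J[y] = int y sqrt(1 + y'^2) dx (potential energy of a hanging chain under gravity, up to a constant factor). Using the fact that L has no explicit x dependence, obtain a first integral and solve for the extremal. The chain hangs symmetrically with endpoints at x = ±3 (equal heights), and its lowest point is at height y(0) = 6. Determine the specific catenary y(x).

The Lagrangian L(y, y') = y sqrt(1 + y'^2) has no explicit x dependence, so the Beltrami identity applies:
    L − y' ∂L/∂y' = C.
Compute ∂L/∂y' = y · y' / sqrt(1 + y'^2). Then
    L − y' ∂L/∂y'
    = y sqrt(1 + y'^2) − y · y'^2 / sqrt(1 + y'^2)
    = y (1 + y'^2 − y'^2) / sqrt(1 + y'^2)
    = y / sqrt(1 + y'^2) = C.
Squaring gives y^2 = C^2 (1 + y'^2), i.e.
    y'^2 = y^2 / C^2 − 1.
Separating variables,
    dy / sqrt(y^2 − C^2) = dx / C,
and integrating gives arccosh(y / C) = (x − a)/C, so
    y(x) = C cosh((x − a)/C),
the catenary. The constants C and a are fixed by the two endpoint conditions (and, for the hanging-chain problem, the length constraint selects C).
Now fit the given data. The endpoints x = ±3 are symmetric at equal height, so the catenary is even about its minimum: a = 0 and y(x) = C cosh(x/C). The lowest point is y(0) = C cosh(0) = C, and we are told y(0) = 6, so C = 6. Therefore
    y(x) = 6 cosh(x/6),
and at the endpoints
    y(±3) = 6 cosh(3/6).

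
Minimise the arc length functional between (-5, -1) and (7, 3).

Arc-length functional: J[y] = ∫ sqrt(1 + (y')^2) dx.
Lagrangian L = sqrt(1 + (y')^2) has no explicit y dependence, so ∂L/∂y = 0 and the Euler-Lagrange equation gives
    d/dx( y' / sqrt(1 + (y')^2) ) = 0  ⇒  y' / sqrt(1 + (y')^2) = const.
Hence y' is constant, so y(x) is affine.
Fitting the endpoints (-5, -1) and (7, 3):
    slope m = (3 − (-1)) / (7 − (-5)) = 1/3,
    intercept c = (-1) − m·(-5) = 2/3.
Extremal: y(x) = (1/3) x + 2/3.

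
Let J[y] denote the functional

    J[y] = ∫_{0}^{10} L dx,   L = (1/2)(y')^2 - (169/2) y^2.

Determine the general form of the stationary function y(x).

The Lagrangian is L = (1/2)(y')^2 - (169/2) y^2.
∂L/∂y = -169y.
∂L/∂y' = y'.
The Euler-Lagrange equation d/dx(∂L/∂y') − ∂L/∂y = 0 becomes:
    y'' + 169 y = 0
General solution: y(x) = A sin(13x) + B cos(13x), where A and B are arbitrary constants fixed by the endpoint conditions.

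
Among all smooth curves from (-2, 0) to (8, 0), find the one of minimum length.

Arc-length functional: J[y] = ∫ sqrt(1 + (y')^2) dx.
Lagrangian L = sqrt(1 + (y')^2) has no explicit y dependence, so ∂L/∂y = 0 and the Euler-Lagrange equation gives
    d/dx( y' / sqrt(1 + (y')^2) ) = 0  ⇒  y' / sqrt(1 + (y')^2) = const.
Hence y' is constant, so y(x) is affine.
Fitting the endpoints (-2, 0) and (8, 0):
    slope m = (0 − 0) / (8 − (-2)) = 0,
    intercept c = 0 − m·(-2) = 0.
Extremal: y(x) = 0.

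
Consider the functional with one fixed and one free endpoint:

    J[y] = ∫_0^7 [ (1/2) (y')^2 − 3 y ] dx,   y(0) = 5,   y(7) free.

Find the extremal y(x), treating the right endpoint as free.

The Lagrangian L = (1/2) (y')^2 − 3 y gives
    ∂L/∂y = −3,   ∂L/∂y' = y'.
Euler-Lagrange: d/dx(y') − (−3) = 0, i.e. y'' + 3 = 0, so
    y(x) = −(3/2) x^2 + C1 x + C2.
Fixed left endpoint y(0) = 5 ⇒ C2 = 5.
The right endpoint x = 7 is free, so the natural (transversality) condition is ∂L/∂y' |_{x=7} = 0, i.e. y'(7) = 0.
Compute y'(x) = −3 x + C1, so y'(7) = −21 + C1 = 0 ⇒ C1 = 21.
Therefore the extremal is
    y(x) = −(3/2) x^2 + 21 x + 5.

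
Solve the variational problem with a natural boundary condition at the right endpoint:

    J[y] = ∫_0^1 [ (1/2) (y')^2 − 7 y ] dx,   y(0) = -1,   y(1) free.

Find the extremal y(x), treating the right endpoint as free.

The Lagrangian L = (1/2) (y')^2 − 7 y gives
    ∂L/∂y = −7,   ∂L/∂y' = y'.
Euler-Lagrange: d/dx(y') − (−7) = 0, i.e. y'' + 7 = 0, so
    y(x) = −(7/2) x^2 + C1 x + C2.
Fixed left endpoint y(0) = -1 ⇒ C2 = -1.
The right endpoint x = 1 is free, so the natural (transversality) condition is ∂L/∂y' |_{x=1} = 0, i.e. y'(1) = 0.
Compute y'(x) = −7 x + C1, so y'(1) = −7 + C1 = 0 ⇒ C1 = 7.
Therefore the extremal is
    y(x) = −(7/2) x^2 + 7 x − 1.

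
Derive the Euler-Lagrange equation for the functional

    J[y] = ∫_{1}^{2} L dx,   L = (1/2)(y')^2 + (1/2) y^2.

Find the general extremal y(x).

The Lagrangian is L = (1/2)(y')^2 + (1/2) y^2.
∂L/∂y = y.
∂L/∂y' = y'.
The Euler-Lagrange equation d/dx(∂L/∂y') − ∂L/∂y = 0 becomes:
    y'' - y = 0
General solution: y(x) = A e^x + B e^(-x), where A and B are arbitrary constants fixed by the endpoint conditions.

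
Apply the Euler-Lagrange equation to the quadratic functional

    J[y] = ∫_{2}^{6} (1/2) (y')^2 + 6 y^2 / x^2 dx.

The Lagrangian is L = (1/2) (y')^2 + 6 y^2 / x^2.
Compute ∂L/∂y = 12y/x^2, ∂L/∂y' = y'.
The Euler-Lagrange equation d/dx(∂L/∂y') − ∂L/∂y = 0 reduces to
    y'' − 12/x^2 · y = 0  (x > 0).
Its general solution is
    y(x) = A x^4 + B x^(-3),
with A, B fixed by the endpoint conditions.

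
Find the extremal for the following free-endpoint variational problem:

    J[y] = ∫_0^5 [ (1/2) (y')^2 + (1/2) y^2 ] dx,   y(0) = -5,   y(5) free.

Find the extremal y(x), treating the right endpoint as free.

The Lagrangian L = (1/2) (y')^2 + (1/2) y^2 gives
    ∂L/∂y = 1 y,   ∂L/∂y' = y'.
Euler-Lagrange: y'' − y = 0.
With k = 1, the general solution is
    y(x) = A cosh(x) + B sinh(x).
Fixed left endpoint y(0) = -5 ⇒ A = -5.
The right endpoint x = 5 is free, so the natural (transversality) condition is ∂L/∂y' |_{x=5} = 0, i.e. y'(5) = 0.
Compute y'(x) = A k sinh(k x) + B k cosh(k x), so
    y'(5) = A k sinh(k·5) + B k cosh(k·5) = 0
    ⇒ B = −A tanh(k·5) = 5 tanh(1·5).
Therefore the extremal is
    y(x) = −5 cosh(1 x) + 5 tanh(1·5) sinh(1 x).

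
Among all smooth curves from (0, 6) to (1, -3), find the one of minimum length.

Arc-length functional: J[y] = ∫ sqrt(1 + (y')^2) dx.
Lagrangian L = sqrt(1 + (y')^2) has no explicit y dependence, so ∂L/∂y = 0 and the Euler-Lagrange equation gives
    d/dx( y' / sqrt(1 + (y')^2) ) = 0  ⇒  y' / sqrt(1 + (y')^2) = const.
Hence y' is constant, so y(x) is affine.
Fitting the endpoints (0, 6) and (1, -3):
    slope m = ((-3) − 6) / (1 − 0) = -9,
    intercept c = 6 − m·0 = 6.
Extremal: y(x) = -9 x + 6.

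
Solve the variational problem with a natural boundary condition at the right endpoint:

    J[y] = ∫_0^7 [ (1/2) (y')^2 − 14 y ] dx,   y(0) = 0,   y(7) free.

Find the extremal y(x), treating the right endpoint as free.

The Lagrangian L = (1/2) (y')^2 − 14 y gives
    ∂L/∂y = −14,   ∂L/∂y' = y'.
Euler-Lagrange: d/dx(y') − (−14) = 0, i.e. y'' + 14 = 0, so
    y(x) = −(14/2) x^2 + C1 x + C2.
Fixed left endpoint y(0) = 0 ⇒ C2 = 0.
The right endpoint x = 7 is free, so the natural (transversality) condition is ∂L/∂y' |_{x=7} = 0, i.e. y'(7) = 0.
Compute y'(x) = −14 x + C1, so y'(7) = −98 + C1 = 0 ⇒ C1 = 98.
Therefore the extremal is
    y(x) = −7 x^2 + 98 x.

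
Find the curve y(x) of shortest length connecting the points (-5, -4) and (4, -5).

Arc-length functional: J[y] = ∫ sqrt(1 + (y')^2) dx.
Lagrangian L = sqrt(1 + (y')^2) has no explicit y dependence, so ∂L/∂y = 0 and the Euler-Lagrange equation gives
    d/dx( y' / sqrt(1 + (y')^2) ) = 0  ⇒  y' / sqrt(1 + (y')^2) = const.
Hence y' is constant, so y(x) is affine.
Fitting the endpoints (-5, -4) and (4, -5):
    slope m = ((-5) − (-4)) / (4 − (-5)) = -1/9,
    intercept c = (-4) − m·(-5) = -41/9.
Extremal: y(x) = (-1/9) x - 41/9.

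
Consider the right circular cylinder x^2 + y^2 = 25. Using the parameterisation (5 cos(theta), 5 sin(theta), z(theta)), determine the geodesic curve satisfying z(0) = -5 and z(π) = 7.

Parameterise the cylinder of radius R = 5 as
    r(θ) = (5 cos θ, 5 sin θ, z(θ)).
The arc-length element is
    ds = sqrt(25 + (dz/dθ)^2) dθ,
so the Lagrangian is L = sqrt(25 + z'^2).
L depends on z' only, not on z or θ, so ∂L/∂z = 0 and
    ∂L/∂z' = z' / sqrt(25 + z'^2).
The Euler-Lagrange equation gives
    d/dθ( z' / sqrt(25 + z'^2) ) = 0,
so z' is constant. Integrating once:
    z(θ) = a θ + b,
a helix on the cylinder (a straight line when the cylinder is unrolled). The constants a, b are determined by the endpoint conditions.
With endpoint conditions z(0) = -5 and z(π) = 7: from z(0) = b we get b = -5, and a·π + -5 = 7 gives a = 12/π, so
    z(θ) = (12/π) θ − 5.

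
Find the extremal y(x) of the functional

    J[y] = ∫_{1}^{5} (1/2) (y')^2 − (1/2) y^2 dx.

The Lagrangian is L = (1/2) (y')^2 − (1/2) y^2.
Compute ∂L/∂y = -y, ∂L/∂y' = y'.
The Euler-Lagrange equation d/dx(∂L/∂y') − ∂L/∂y = 0 reduces to
    y'' + y = 0.
Its general solution is
    y(x) = A sin(x) + B cos(x),
with A, B fixed by the endpoint conditions.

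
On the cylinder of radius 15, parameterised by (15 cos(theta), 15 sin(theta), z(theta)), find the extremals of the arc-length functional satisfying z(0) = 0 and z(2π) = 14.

Parameterise the cylinder of radius R = 15 as
    r(θ) = (15 cos θ, 15 sin θ, z(θ)).
The arc-length element is
    ds = sqrt(225 + (dz/dθ)^2) dθ,
so the Lagrangian is L = sqrt(225 + z'^2).
L depends on z' only, not on z or θ, so ∂L/∂z = 0 and
    ∂L/∂z' = z' / sqrt(225 + z'^2).
The Euler-Lagrange equation gives
    d/dθ( z' / sqrt(225 + z'^2) ) = 0,
so z' is constant. Integrating once:
    z(θ) = a θ + b,
a helix on the cylinder (a straight line when the cylinder is unrolled). The constants a, b are determined by the endpoint conditions.
With endpoint conditions z(0) = 0 and z(2π) = 14: from z(0) = b we get b = 0, and a·2π + 0 = 14 gives a = 7/π, so
    z(θ) = (7/π) θ.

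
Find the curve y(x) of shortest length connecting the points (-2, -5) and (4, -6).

Arc-length functional: J[y] = ∫ sqrt(1 + (y')^2) dx.
Lagrangian L = sqrt(1 + (y')^2) has no explicit y dependence, so ∂L/∂y = 0 and the Euler-Lagrange equation gives
    d/dx( y' / sqrt(1 + (y')^2) ) = 0  ⇒  y' / sqrt(1 + (y')^2) = const.
Hence y' is constant, so y(x) is affine.
Fitting the endpoints (-2, -5) and (4, -6):
    slope m = ((-6) − (-5)) / (4 − (-2)) = -1/6,
    intercept c = (-5) − m·(-2) = -16/3.
Extremal: y(x) = (-1/6) x - 16/3.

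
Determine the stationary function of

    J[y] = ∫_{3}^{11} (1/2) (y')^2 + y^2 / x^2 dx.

The Lagrangian is L = (1/2) (y')^2 + y^2 / x^2.
Compute ∂L/∂y = 2y/x^2, ∂L/∂y' = y'.
The Euler-Lagrange equation d/dx(∂L/∂y') − ∂L/∂y = 0 reduces to
    y'' − 2/x^2 · y = 0  (x > 0).
Its general solution is
    y(x) = A x^2 + B / x,
with A, B fixed by the endpoint conditions.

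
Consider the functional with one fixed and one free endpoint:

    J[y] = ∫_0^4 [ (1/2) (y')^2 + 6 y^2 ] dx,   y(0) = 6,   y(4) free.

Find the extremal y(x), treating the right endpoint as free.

The Lagrangian L = (1/2) (y')^2 + 6 y^2 gives
    ∂L/∂y = 12 y,   ∂L/∂y' = y'.
Euler-Lagrange: y'' − 12 y = 0.
With k = sqrt(12), the general solution is
    y(x) = A cosh(sqrt(12) x) + B sinh(sqrt(12) x).
Fixed left endpoint y(0) = 6 ⇒ A = 6.
The right endpoint x = 4 is free, so the natural (transversality) condition is ∂L/∂y' |_{x=4} = 0, i.e. y'(4) = 0.
Compute y'(x) = A k sinh(k x) + B k cosh(k x), so
    y'(4) = A k sinh(k·4) + B k cosh(k·4) = 0
    ⇒ B = −A tanh(k·4) = − 6 tanh(sqrt(12)·4).
Therefore the extremal is
    y(x) = 6 cosh(sqrt(12) x) − 6 tanh(sqrt(12)·4) sinh(sqrt(12) x).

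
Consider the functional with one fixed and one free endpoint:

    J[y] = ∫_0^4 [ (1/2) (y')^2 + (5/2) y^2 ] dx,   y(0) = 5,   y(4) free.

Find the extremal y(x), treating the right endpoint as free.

The Lagrangian L = (1/2) (y')^2 + (5/2) y^2 gives
    ∂L/∂y = 5 y,   ∂L/∂y' = y'.
Euler-Lagrange: y'' − 5 y = 0.
With k = sqrt(5), the general solution is
    y(x) = A cosh(sqrt(5) x) + B sinh(sqrt(5) x).
Fixed left endpoint y(0) = 5 ⇒ A = 5.
The right endpoint x = 4 is free, so the natural (transversality) condition is ∂L/∂y' |_{x=4} = 0, i.e. y'(4) = 0.
Compute y'(x) = A k sinh(k x) + B k cosh(k x), so
    y'(4) = A k sinh(k·4) + B k cosh(k·4) = 0
    ⇒ B = −A tanh(k·4) = − 5 tanh(sqrt(5)·4).
Therefore the extremal is
    y(x) = 5 cosh(sqrt(5) x) − 5 tanh(sqrt(5)·4) sinh(sqrt(5) x).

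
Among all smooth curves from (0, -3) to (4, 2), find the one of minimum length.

Arc-length functional: J[y] = ∫ sqrt(1 + (y')^2) dx.
Lagrangian L = sqrt(1 + (y')^2) has no explicit y dependence, so ∂L/∂y = 0 and the Euler-Lagrange equation gives
    d/dx( y' / sqrt(1 + (y')^2) ) = 0  ⇒  y' / sqrt(1 + (y')^2) = const.
Hence y' is constant, so y(x) is affine.
Fitting the endpoints (0, -3) and (4, 2):
    slope m = (2 − (-3)) / (4 − 0) = 5/4,
    intercept c = (-3) − m·0 = -3.
Extremal: y(x) = (5/4) x - 3.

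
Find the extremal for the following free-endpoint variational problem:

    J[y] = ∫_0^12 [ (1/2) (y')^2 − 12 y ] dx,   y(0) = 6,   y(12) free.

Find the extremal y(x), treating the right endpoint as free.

The Lagrangian L = (1/2) (y')^2 − 12 y gives
    ∂L/∂y = −12,   ∂L/∂y' = y'.
Euler-Lagrange: d/dx(y') − (−12) = 0, i.e. y'' + 12 = 0, so
    y(x) = −(12/2) x^2 + C1 x + C2.
Fixed left endpoint y(0) = 6 ⇒ C2 = 6.
The right endpoint x = 12 is free, so the natural (transversality) condition is ∂L/∂y' |_{x=12} = 0, i.e. y'(12) = 0.
Compute y'(x) = −12 x + C1, so y'(12) = −144 + C1 = 0 ⇒ C1 = 144.
Therefore the extremal is
    y(x) = −6 x^2 + 144 x + 6.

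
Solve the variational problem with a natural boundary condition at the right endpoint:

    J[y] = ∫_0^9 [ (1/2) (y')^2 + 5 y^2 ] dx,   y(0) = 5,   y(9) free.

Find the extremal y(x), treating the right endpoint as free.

The Lagrangian L = (1/2) (y')^2 + 5 y^2 gives
    ∂L/∂y = 10 y,   ∂L/∂y' = y'.
Euler-Lagrange: y'' − 10 y = 0.
With k = sqrt(10), the general solution is
    y(x) = A cosh(sqrt(10) x) + B sinh(sqrt(10) x).
Fixed left endpoint y(0) = 5 ⇒ A = 5.
The right endpoint x = 9 is free, so the natural (transversality) condition is ∂L/∂y' |_{x=9} = 0, i.e. y'(9) = 0.
Compute y'(x) = A k sinh(k x) + B k cosh(k x), so
    y'(9) = A k sinh(k·9) + B k cosh(k·9) = 0
    ⇒ B = −A tanh(k·9) = − 5 tanh(sqrt(10)·9).
Therefore the extremal is
    y(x) = 5 cosh(sqrt(10) x) − 5 tanh(sqrt(10)·9) sinh(sqrt(10) x).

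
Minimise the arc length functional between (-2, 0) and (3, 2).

Arc-length functional: J[y] = ∫ sqrt(1 + (y')^2) dx.
Lagrangian L = sqrt(1 + (y')^2) has no explicit y dependence, so ∂L/∂y = 0 and the Euler-Lagrange equation gives
    d/dx( y' / sqrt(1 + (y')^2) ) = 0  ⇒  y' / sqrt(1 + (y')^2) = const.
Hence y' is constant, so y(x) is affine.
Fitting the endpoints (-2, 0) and (3, 2):
    slope m = (2 − 0) / (3 − (-2)) = 2/5,
    intercept c = 0 − m·(-2) = 4/5.
Extremal: y(x) = (2/5) x + 4/5.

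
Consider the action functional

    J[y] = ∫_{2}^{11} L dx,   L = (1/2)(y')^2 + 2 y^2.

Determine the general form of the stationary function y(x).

The Lagrangian is L = (1/2)(y')^2 + 2 y^2.
∂L/∂y = 4y.
∂L/∂y' = y'.
The Euler-Lagrange equation d/dx(∂L/∂y') − ∂L/∂y = 0 becomes:
    y'' - 4 y = 0
General solution: y(x) = A e^(2x) + B e^(-2x), where A and B are arbitrary constants fixed by the endpoint conditions.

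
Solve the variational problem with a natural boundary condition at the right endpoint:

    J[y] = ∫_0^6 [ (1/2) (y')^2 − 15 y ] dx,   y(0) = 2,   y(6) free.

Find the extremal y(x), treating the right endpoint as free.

The Lagrangian L = (1/2) (y')^2 − 15 y gives
    ∂L/∂y = −15,   ∂L/∂y' = y'.
Euler-Lagrange: d/dx(y') − (−15) = 0, i.e. y'' + 15 = 0, so
    y(x) = −(15/2) x^2 + C1 x + C2.
Fixed left endpoint y(0) = 2 ⇒ C2 = 2.
The right endpoint x = 6 is free, so the natural (transversality) condition is ∂L/∂y' |_{x=6} = 0, i.e. y'(6) = 0.
Compute y'(x) = −15 x + C1, so y'(6) = −90 + C1 = 0 ⇒ C1 = 90.
Therefore the extremal is
    y(x) = −(15/2) x^2 + 90 x + 2.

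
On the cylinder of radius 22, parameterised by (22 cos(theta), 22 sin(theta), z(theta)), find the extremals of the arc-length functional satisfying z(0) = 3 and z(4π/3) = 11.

Parameterise the cylinder of radius R = 22 as
    r(θ) = (22 cos θ, 22 sin θ, z(θ)).
The arc-length element is
    ds = sqrt(484 + (dz/dθ)^2) dθ,
so the Lagrangian is L = sqrt(484 + z'^2).
L depends on z' only, not on z or θ, so ∂L/∂z = 0 and
    ∂L/∂z' = z' / sqrt(484 + z'^2).
The Euler-Lagrange equation gives
    d/dθ( z' / sqrt(484 + z'^2) ) = 0,
so z' is constant. Integrating once:
    z(θ) = a θ + b,
a helix on the cylinder (a straight line when the cylinder is unrolled). The constants a, b are determined by the endpoint conditions.
With endpoint conditions z(0) = 3 and z(4π/3) = 11: from z(0) = b we get b = 3, and a·4π/3 + 3 = 11 gives a = 6/π, so
    z(θ) = (6/π) θ + 3.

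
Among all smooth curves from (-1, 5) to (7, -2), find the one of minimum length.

Arc-length functional: J[y] = ∫ sqrt(1 + (y')^2) dx.
Lagrangian L = sqrt(1 + (y')^2) has no explicit y dependence, so ∂L/∂y = 0 and the Euler-Lagrange equation gives
    d/dx( y' / sqrt(1 + (y')^2) ) = 0  ⇒  y' / sqrt(1 + (y')^2) = const.
Hence y' is constant, so y(x) is affine.
Fitting the endpoints (-1, 5) and (7, -2):
    slope m = ((-2) − 5) / (7 − (-1)) = -7/8,
    intercept c = 5 − m·(-1) = 33/8.
Extremal: y(x) = (-7/8) x + 33/8.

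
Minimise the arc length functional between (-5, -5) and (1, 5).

Arc-length functional: J[y] = ∫ sqrt(1 + (y')^2) dx.
Lagrangian L = sqrt(1 + (y')^2) has no explicit y dependence, so ∂L/∂y = 0 and the Euler-Lagrange equation gives
    d/dx( y' / sqrt(1 + (y')^2) ) = 0  ⇒  y' / sqrt(1 + (y')^2) = const.
Hence y' is constant, so y(x) is affine.
Fitting the endpoints (-5, -5) and (1, 5):
    slope m = (5 − (-5)) / (1 − (-5)) = 5/3,
    intercept c = (-5) − m·(-5) = 10/3.
Extremal: y(x) = (5/3) x + 10/3.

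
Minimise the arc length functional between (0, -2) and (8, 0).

Arc-length functional: J[y] = ∫ sqrt(1 + (y')^2) dx.
Lagrangian L = sqrt(1 + (y')^2) has no explicit y dependence, so ∂L/∂y = 0 and the Euler-Lagrange equation gives
    d/dx( y' / sqrt(1 + (y')^2) ) = 0  ⇒  y' / sqrt(1 + (y')^2) = const.
Hence y' is constant, so y(x) is affine.
Fitting the endpoints (0, -2) and (8, 0):
    slope m = (0 − (-2)) / (8 − 0) = 1/4,
    intercept c = (-2) − m·0 = -2.
Extremal: y(x) = (1/4) x - 2.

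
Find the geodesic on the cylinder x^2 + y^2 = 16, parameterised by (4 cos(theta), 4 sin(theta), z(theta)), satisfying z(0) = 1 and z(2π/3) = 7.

Parameterise the cylinder of radius R = 4 as
    r(θ) = (4 cos θ, 4 sin θ, z(θ)).
The arc-length element is
    ds = sqrt(16 + (dz/dθ)^2) dθ,
so the Lagrangian is L = sqrt(16 + z'^2).
L depends on z' only, not on z or θ, so ∂L/∂z = 0 and
    ∂L/∂z' = z' / sqrt(16 + z'^2).
The Euler-Lagrange equation gives
    d/dθ( z' / sqrt(16 + z'^2) ) = 0,
so z' is constant. Integrating once:
    z(θ) = a θ + b,
a helix on the cylinder (a straight line when the cylinder is unrolled). The constants a, b are determined by the endpoint conditions.
With endpoint conditions z(0) = 1 and z(2π/3) = 7: from z(0) = b we get b = 1, and a·2π/3 + 1 = 7 gives a = 9/π, so
    z(θ) = (9/π) θ + 1.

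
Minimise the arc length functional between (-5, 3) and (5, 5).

Arc-length functional: J[y] = ∫ sqrt(1 + (y')^2) dx.
Lagrangian L = sqrt(1 + (y')^2) has no explicit y dependence, so ∂L/∂y = 0 and the Euler-Lagrange equation gives
    d/dx( y' / sqrt(1 + (y')^2) ) = 0  ⇒  y' / sqrt(1 + (y')^2) = const.
Hence y' is constant, so y(x) is affine.
Fitting the endpoints (-5, 3) and (5, 5):
    slope m = (5 − 3) / (5 − (-5)) = 1/5,
    intercept c = 3 − m·(-5) = 4.
Extremal: y(x) = (1/5) x + 4.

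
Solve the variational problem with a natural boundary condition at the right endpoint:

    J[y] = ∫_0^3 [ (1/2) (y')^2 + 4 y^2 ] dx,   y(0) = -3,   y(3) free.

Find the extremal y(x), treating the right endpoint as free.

The Lagrangian L = (1/2) (y')^2 + 4 y^2 gives
    ∂L/∂y = 8 y,   ∂L/∂y' = y'.
Euler-Lagrange: y'' − 8 y = 0.
With k = sqrt(8), the general solution is
    y(x) = A cosh(sqrt(8) x) + B sinh(sqrt(8) x).
Fixed left endpoint y(0) = -3 ⇒ A = -3.
The right endpoint x = 3 is free, so the natural (transversality) condition is ∂L/∂y' |_{x=3} = 0, i.e. y'(3) = 0.
Compute y'(x) = A k sinh(k x) + B k cosh(k x), so
    y'(3) = A k sinh(k·3) + B k cosh(k·3) = 0
    ⇒ B = −A tanh(k·3) = 3 tanh(sqrt(8)·3).
Therefore the extremal is
    y(x) = −3 cosh(sqrt(8) x) + 3 tanh(sqrt(8)·3) sinh(sqrt(8) x).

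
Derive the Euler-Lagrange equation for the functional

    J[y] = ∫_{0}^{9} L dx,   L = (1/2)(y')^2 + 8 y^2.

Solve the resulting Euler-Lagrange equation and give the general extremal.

The Lagrangian is L = (1/2)(y')^2 + 8 y^2.
∂L/∂y = 16y.
∂L/∂y' = y'.
The Euler-Lagrange equation d/dx(∂L/∂y') − ∂L/∂y = 0 becomes:
    y'' - 16 y = 0
General solution: y(x) = A e^(4x) + B e^(-4x), where A and B are arbitrary constants fixed by the endpoint conditions.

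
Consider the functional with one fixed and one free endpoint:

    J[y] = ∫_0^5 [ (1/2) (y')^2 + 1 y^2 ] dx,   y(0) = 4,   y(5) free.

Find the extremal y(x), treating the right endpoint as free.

The Lagrangian L = (1/2) (y')^2 + 1 y^2 gives
    ∂L/∂y = 2 y,   ∂L/∂y' = y'.
Euler-Lagrange: y'' − 2 y = 0.
With k = sqrt(2), the general solution is
    y(x) = A cosh(sqrt(2) x) + B sinh(sqrt(2) x).
Fixed left endpoint y(0) = 4 ⇒ A = 4.
The right endpoint x = 5 is free, so the natural (transversality) condition is ∂L/∂y' |_{x=5} = 0, i.e. y'(5) = 0.
Compute y'(x) = A k sinh(k x) + B k cosh(k x), so
    y'(5) = A k sinh(k·5) + B k cosh(k·5) = 0
    ⇒ B = −A tanh(k·5) = − 4 tanh(sqrt(2)·5).
Therefore the extremal is
    y(x) = 4 cosh(sqrt(2) x) − 4 tanh(sqrt(2)·5) sinh(sqrt(2) x).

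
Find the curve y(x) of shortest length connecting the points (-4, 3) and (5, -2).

Arc-length functional: J[y] = ∫ sqrt(1 + (y')^2) dx.
Lagrangian L = sqrt(1 + (y')^2) has no explicit y dependence, so ∂L/∂y = 0 and the Euler-Lagrange equation gives
    d/dx( y' / sqrt(1 + (y')^2) ) = 0  ⇒  y' / sqrt(1 + (y')^2) = const.
Hence y' is constant, so y(x) is affine.
Fitting the endpoints (-4, 3) and (5, -2):
    slope m = ((-2) − 3) / (5 − (-4)) = -5/9,
    intercept c = 3 − m·(-4) = 7/9.
Extremal: y(x) = (-5/9) x + 7/9.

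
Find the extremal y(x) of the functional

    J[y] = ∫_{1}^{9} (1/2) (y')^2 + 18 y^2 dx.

The Lagrangian is L = (1/2) (y')^2 + 18 y^2.
Compute ∂L/∂y = 36y, ∂L/∂y' = y'.
The Euler-Lagrange equation d/dx(∂L/∂y') − ∂L/∂y = 0 reduces to
    y'' − 36 y = 0.
Its general solution is
    y(x) = A e^(6x) + B e^(−6x),
with A, B fixed by the endpoint conditions.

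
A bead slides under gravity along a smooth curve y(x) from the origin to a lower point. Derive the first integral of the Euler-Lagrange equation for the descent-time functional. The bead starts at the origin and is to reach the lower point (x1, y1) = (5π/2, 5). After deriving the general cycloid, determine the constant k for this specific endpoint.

The Lagrangian L = sqrt((1 + y'^2) / y) has no explicit x dependence, so the Beltrami identity applies:
    L − y' ∂L/∂y' = C.
Compute ∂L/∂y' = y' / sqrt(y (1 + y'^2)).
Substitute:
    sqrt((1 + y'^2)/y) − y'·y' / sqrt(y (1 + y'^2))
    = (1 + y'^2) / sqrt(y (1 + y'^2)) − y'^2 / sqrt(y (1 + y'^2))
    = 1 / sqrt(y (1 + y'^2)) = C.
Squaring and rearranging gives the first integral
    y (1 + y'^2) = 1/C^2 =: k   (constant).
Solving this first-order ODE by the substitution
    y = (k/2)(1 − cos θ)
yields the cycloid parameterisation
    x(θ) = (k/2)(θ − sin θ),   y(θ) = (k/2)(1 − cos θ).
The constant k is fixed by the endpoint condition.
Now fit the given lower endpoint (x1, y1) = (5π/2, 5). At the bottom of the first arch (θ = π), the parametric equations give
    y(π) = (k/2)(1 − cos π) = k,
    x(π) = (k/2)(π − sin π) = kπ/2.
Matching y(π) = 5 gives k = 5, consistent with x(π) = 5π/2. Therefore the specific cycloid is
    x(θ) = (5/2)(θ − sin θ),   y(θ) = (5/2)(1 − cos θ).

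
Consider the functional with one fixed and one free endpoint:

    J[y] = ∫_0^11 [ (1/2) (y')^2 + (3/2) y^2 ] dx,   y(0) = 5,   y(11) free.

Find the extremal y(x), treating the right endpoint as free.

The Lagrangian L = (1/2) (y')^2 + (3/2) y^2 gives
    ∂L/∂y = 3 y,   ∂L/∂y' = y'.
Euler-Lagrange: y'' − 3 y = 0.
With k = sqrt(3), the general solution is
    y(x) = A cosh(sqrt(3) x) + B sinh(sqrt(3) x).
Fixed left endpoint y(0) = 5 ⇒ A = 5.
The right endpoint x = 11 is free, so the natural (transversality) condition is ∂L/∂y' |_{x=11} = 0, i.e. y'(11) = 0.
Compute y'(x) = A k sinh(k x) + B k cosh(k x), so
    y'(11) = A k sinh(k·11) + B k cosh(k·11) = 0
    ⇒ B = −A tanh(k·11) = − 5 tanh(sqrt(3)·11).
Therefore the extremal is
    y(x) = 5 cosh(sqrt(3) x) − 5 tanh(sqrt(3)·11) sinh(sqrt(3) x).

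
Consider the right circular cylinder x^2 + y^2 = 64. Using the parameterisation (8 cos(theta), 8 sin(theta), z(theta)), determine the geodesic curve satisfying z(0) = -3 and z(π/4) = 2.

Parameterise the cylinder of radius R = 8 as
    r(θ) = (8 cos θ, 8 sin θ, z(θ)).
The arc-length element is
    ds = sqrt(64 + (dz/dθ)^2) dθ,
so the Lagrangian is L = sqrt(64 + z'^2).
L depends on z' only, not on z or θ, so ∂L/∂z = 0 and
    ∂L/∂z' = z' / sqrt(64 + z'^2).
The Euler-Lagrange equation gives
    d/dθ( z' / sqrt(64 + z'^2) ) = 0,
so z' is constant. Integrating once:
    z(θ) = a θ + b,
a helix on the cylinder (a straight line when the cylinder is unrolled). The constants a, b are determined by the endpoint conditions.
With endpoint conditions z(0) = -3 and z(π/4) = 2: from z(0) = b we get b = -3, and a·π/4 + -3 = 2 gives a = 20/π, so
    z(θ) = (20/π) θ − 3.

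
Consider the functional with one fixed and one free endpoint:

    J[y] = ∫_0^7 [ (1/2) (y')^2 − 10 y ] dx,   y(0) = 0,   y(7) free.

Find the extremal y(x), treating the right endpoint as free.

The Lagrangian L = (1/2) (y')^2 − 10 y gives
    ∂L/∂y = −10,   ∂L/∂y' = y'.
Euler-Lagrange: d/dx(y') − (−10) = 0, i.e. y'' + 10 = 0, so
    y(x) = −(10/2) x^2 + C1 x + C2.
Fixed left endpoint y(0) = 0 ⇒ C2 = 0.
The right endpoint x = 7 is free, so the natural (transversality) condition is ∂L/∂y' |_{x=7} = 0, i.e. y'(7) = 0.
Compute y'(x) = −10 x + C1, so y'(7) = −70 + C1 = 0 ⇒ C1 = 70.
Therefore the extremal is
    y(x) = −5 x^2 + 70 x.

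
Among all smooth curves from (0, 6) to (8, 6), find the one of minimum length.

Arc-length functional: J[y] = ∫ sqrt(1 + (y')^2) dx.
Lagrangian L = sqrt(1 + (y')^2) has no explicit y dependence, so ∂L/∂y = 0 and the Euler-Lagrange equation gives
    d/dx( y' / sqrt(1 + (y')^2) ) = 0  ⇒  y' / sqrt(1 + (y')^2) = const.
Hence y' is constant, so y(x) is affine.
Fitting the endpoints (0, 6) and (8, 6):
    slope m = (6 − 6) / (8 − 0) = 0,
    intercept c = 6 − m·0 = 6.
Extremal: y(x) = 6.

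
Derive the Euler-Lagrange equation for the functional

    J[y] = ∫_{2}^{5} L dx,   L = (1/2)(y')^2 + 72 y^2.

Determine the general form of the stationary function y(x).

The Lagrangian is L = (1/2)(y')^2 + 72 y^2.
∂L/∂y = 144y.
∂L/∂y' = y'.
The Euler-Lagrange equation d/dx(∂L/∂y') − ∂L/∂y = 0 becomes:
    y'' - 144 y = 0
General solution: y(x) = A e^(12x) + B e^(-12x), where A and B are arbitrary constants fixed by the endpoint conditions.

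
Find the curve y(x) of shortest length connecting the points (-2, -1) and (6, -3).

Arc-length functional: J[y] = ∫ sqrt(1 + (y')^2) dx.
Lagrangian L = sqrt(1 + (y')^2) has no explicit y dependence, so ∂L/∂y = 0 and the Euler-Lagrange equation gives
    d/dx( y' / sqrt(1 + (y')^2) ) = 0  ⇒  y' / sqrt(1 + (y')^2) = const.
Hence y' is constant, so y(x) is affine.
Fitting the endpoints (-2, -1) and (6, -3):
    slope m = ((-3) − (-1)) / (6 − (-2)) = -1/4,
    intercept c = (-1) − m·(-2) = -3/2.
Extremal: y(x) = (-1/4) x - 3/2.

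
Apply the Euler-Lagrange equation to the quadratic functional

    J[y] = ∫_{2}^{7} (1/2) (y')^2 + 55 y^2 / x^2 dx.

The Lagrangian is L = (1/2) (y')^2 + 55 y^2 / x^2.
Compute ∂L/∂y = 110y/x^2, ∂L/∂y' = y'.
The Euler-Lagrange equation d/dx(∂L/∂y') − ∂L/∂y = 0 reduces to
    y'' − 110/x^2 · y = 0  (x > 0).
Its general solution is
    y(x) = A x^11 + B x^(-10),
with A, B fixed by the endpoint conditions.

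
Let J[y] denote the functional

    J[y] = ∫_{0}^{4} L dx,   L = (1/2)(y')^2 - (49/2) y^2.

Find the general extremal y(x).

The Lagrangian is L = (1/2)(y')^2 - (49/2) y^2.
∂L/∂y = -49y.
∂L/∂y' = y'.
The Euler-Lagrange equation d/dx(∂L/∂y') − ∂L/∂y = 0 becomes:
    y'' + 49 y = 0
General solution: y(x) = A sin(7x) + B cos(7x), where A and B are arbitrary constants fixed by the endpoint conditions.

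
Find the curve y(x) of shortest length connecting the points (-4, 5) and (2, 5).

Arc-length functional: J[y] = ∫ sqrt(1 + (y')^2) dx.
Lagrangian L = sqrt(1 + (y')^2) has no explicit y dependence, so ∂L/∂y = 0 and the Euler-Lagrange equation gives
    d/dx( y' / sqrt(1 + (y')^2) ) = 0  ⇒  y' / sqrt(1 + (y')^2) = const.
Hence y' is constant, so y(x) is affine.
Fitting the endpoints (-4, 5) and (2, 5):
    slope m = (5 − 5) / (2 − (-4)) = 0,
    intercept c = 5 − m·(-4) = 5.
Extremal: y(x) = 5.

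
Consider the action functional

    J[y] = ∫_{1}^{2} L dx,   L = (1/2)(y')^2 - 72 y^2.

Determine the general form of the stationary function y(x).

The Lagrangian is L = (1/2)(y')^2 - 72 y^2.
∂L/∂y = -144y.
∂L/∂y' = y'.
The Euler-Lagrange equation d/dx(∂L/∂y') − ∂L/∂y = 0 becomes:
    y'' + 144 y = 0
General solution: y(x) = A sin(12x) + B cos(12x), where A and B are arbitrary constants fixed by the endpoint conditions.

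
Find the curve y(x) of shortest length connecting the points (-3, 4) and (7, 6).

Arc-length functional: J[y] = ∫ sqrt(1 + (y')^2) dx.
Lagrangian L = sqrt(1 + (y')^2) has no explicit y dependence, so ∂L/∂y = 0 and the Euler-Lagrange equation gives
    d/dx( y' / sqrt(1 + (y')^2) ) = 0  ⇒  y' / sqrt(1 + (y')^2) = const.
Hence y' is constant, so y(x) is affine.
Fitting the endpoints (-3, 4) and (7, 6):
    slope m = (6 − 4) / (7 − (-3)) = 1/5,
    intercept c = 4 − m·(-3) = 23/5.
Extremal: y(x) = (1/5) x + 23/5.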